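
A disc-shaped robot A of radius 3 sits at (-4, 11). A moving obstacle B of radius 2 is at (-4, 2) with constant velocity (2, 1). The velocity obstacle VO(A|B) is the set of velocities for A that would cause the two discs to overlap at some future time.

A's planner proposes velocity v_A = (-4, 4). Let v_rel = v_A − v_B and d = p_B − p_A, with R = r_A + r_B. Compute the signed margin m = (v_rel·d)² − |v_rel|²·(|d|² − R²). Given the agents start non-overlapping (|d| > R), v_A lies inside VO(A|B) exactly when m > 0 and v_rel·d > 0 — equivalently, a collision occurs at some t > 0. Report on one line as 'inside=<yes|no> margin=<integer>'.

d = (0, -9),  |d|² = 81;  R = 3+2 = 5,  c = 81−5² = 56
v_rel = (-6, 3),  |v_rel|² = 45;  v_rel·d = (-6)·(0) + (3)·(-9) = -27
45·t² + 54·t + 56 = 0  ⇒  m = (-27)² − 45·56 = -1791
m = -1791 < 0,  v_rel·d = -27 < 0  ⇒  outside

inside=no margin=-1791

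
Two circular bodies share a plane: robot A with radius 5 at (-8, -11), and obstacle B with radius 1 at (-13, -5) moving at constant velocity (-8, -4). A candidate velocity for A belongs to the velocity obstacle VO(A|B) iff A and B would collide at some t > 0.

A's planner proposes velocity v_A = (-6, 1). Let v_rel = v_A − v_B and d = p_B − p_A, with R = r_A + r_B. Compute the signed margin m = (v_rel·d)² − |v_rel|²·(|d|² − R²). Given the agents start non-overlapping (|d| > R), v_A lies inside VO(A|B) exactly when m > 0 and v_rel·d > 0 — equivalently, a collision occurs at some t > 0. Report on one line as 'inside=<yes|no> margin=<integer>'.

d = (-5, 6),  |d|² = 61;  R = 5+1 = 6,  c = 61−6² = 25
v_rel = (2, 5),  |v_rel|² = 29;  v_rel·d = (2)·(-5) + (5)·(6) = 20
29·t² − 40·t + 25 = 0  ⇒  m = 20² − 29·25 = -325
m = -325 < 0,  v_rel·d = 20 > 0  ⇒  outside

inside=no margin=-325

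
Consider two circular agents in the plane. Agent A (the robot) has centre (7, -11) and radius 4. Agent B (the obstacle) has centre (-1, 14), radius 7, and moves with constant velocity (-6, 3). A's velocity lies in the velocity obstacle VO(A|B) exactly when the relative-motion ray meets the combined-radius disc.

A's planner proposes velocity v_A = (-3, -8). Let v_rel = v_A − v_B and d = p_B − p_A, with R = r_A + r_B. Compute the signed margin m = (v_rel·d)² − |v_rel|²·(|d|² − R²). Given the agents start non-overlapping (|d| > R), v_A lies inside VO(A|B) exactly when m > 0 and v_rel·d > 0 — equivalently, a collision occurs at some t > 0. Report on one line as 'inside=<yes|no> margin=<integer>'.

d = (-8, 25),  |d|² = 689;  R = 4+7 = 11,  c = 689−11² = 568
v_rel = (3, -11),  |v_rel|² = 130;  v_rel·d = (3)·(-8) + (-11)·(25) = -299
130·t² + 598·t + 568 = 0  ⇒  m = (-299)² − 130·568 = 15561
m = 15561 > 0,  v_rel·d = -299 < 0  ⇒  outside

inside=no margin=15561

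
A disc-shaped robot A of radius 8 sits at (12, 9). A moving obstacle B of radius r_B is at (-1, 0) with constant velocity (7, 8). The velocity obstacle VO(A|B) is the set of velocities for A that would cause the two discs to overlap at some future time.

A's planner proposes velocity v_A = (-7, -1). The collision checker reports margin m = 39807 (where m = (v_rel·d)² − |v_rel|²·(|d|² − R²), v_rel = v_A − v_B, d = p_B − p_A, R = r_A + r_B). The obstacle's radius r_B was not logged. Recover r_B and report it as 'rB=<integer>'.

m = 39807
d = (-13, -9);  v_rel = (-14, -9),  |v_rel|² = 277
v_rel×d = (-14)·(-9) − (-9)·(-13) = 9
since m = R²·277 − 9²:  R² = (81 + 39807) / 277 = 144
R = √144 = 12  ⇒  r_B = 12 − 8 = 4

rB=4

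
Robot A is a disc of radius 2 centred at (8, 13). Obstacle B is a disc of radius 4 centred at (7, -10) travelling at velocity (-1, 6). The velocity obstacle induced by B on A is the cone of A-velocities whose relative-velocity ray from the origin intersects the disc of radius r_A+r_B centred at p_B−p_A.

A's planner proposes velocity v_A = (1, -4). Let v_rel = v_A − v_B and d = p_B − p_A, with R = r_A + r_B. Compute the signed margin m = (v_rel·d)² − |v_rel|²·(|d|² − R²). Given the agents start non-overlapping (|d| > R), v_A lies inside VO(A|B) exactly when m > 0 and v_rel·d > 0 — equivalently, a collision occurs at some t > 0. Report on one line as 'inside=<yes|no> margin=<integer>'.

d = (-1, -23),  |d|² = 530;  R = 2+4 = 6,  c = 530−6² = 494
v_rel = (2, -10),  |v_rel|² = 104;  v_rel·d = (2)·(-1) + (-10)·(-23) = 228
104·t² − 456·t + 494 = 0  ⇒  m = 228² − 104·494 = 608
m = 608 > 0,  v_rel·d = 228 > 0  ⇒  inside

inside=yes margin=608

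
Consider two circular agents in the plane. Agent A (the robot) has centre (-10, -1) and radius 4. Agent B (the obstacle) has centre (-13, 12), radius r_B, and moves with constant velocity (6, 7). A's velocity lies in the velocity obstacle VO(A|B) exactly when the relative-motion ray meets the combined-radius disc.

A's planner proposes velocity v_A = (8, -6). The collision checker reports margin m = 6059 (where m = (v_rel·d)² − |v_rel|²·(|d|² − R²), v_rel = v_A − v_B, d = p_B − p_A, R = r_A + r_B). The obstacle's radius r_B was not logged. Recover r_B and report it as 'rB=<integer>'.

m = 6059
d = (-3, 13);  v_rel = (2, -13),  |v_rel|² = 173
v_rel×d = (2)·(13) − (-13)·(-3) = -13
since m = R²·173 − (-13)²:  R² = (169 + 6059) / 173 = 36
R = √36 = 6  ⇒  r_B = 6 − 4 = 2

rB=2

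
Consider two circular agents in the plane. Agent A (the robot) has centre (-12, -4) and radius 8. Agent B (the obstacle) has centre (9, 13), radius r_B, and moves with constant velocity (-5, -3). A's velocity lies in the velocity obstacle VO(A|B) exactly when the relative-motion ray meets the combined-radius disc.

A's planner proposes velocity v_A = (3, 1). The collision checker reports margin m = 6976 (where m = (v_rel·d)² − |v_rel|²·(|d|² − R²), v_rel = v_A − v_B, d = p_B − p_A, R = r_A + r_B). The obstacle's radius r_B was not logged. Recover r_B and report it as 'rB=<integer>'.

m = 6976
d = (21, 17);  v_rel = (8, 4),  |v_rel|² = 80
v_rel×d = (8)·(17) − (4)·(21) = 52
since m = R²·80 − 52²:  R² = (2704 + 6976) / 80 = 121
R = √121 = 11  ⇒  r_B = 11 − 8 = 3

rB=3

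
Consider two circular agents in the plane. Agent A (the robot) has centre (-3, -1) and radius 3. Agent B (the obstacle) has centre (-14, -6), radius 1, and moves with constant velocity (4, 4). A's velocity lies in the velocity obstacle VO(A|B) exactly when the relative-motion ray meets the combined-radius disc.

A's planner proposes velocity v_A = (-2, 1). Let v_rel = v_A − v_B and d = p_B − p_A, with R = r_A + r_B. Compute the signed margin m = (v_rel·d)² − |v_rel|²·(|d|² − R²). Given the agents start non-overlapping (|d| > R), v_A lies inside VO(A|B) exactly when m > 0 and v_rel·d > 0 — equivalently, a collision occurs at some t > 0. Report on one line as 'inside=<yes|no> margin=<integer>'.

d = (-11, -5),  |d|² = 146;  R = 3+1 = 4,  c = 146−4² = 130
v_rel = (-6, -3),  |v_rel|² = 45;  v_rel·d = (-6)·(-11) + (-3)·(-5) = 81
45·t² − 162·t + 130 = 0  ⇒  m = 81² − 45·130 = 711
m = 711 > 0,  v_rel·d = 81 > 0  ⇒  inside

inside=yes margin=711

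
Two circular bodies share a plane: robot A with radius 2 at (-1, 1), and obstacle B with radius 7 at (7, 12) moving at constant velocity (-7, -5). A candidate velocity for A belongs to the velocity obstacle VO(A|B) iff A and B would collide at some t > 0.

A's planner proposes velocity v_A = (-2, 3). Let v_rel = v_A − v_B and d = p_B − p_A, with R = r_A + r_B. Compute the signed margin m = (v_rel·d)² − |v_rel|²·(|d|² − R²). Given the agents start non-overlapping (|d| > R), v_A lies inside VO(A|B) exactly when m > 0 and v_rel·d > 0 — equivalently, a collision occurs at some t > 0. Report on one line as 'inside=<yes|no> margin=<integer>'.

d = (8, 11),  |d|² = 185;  R = 2+7 = 9,  c = 185−9² = 104
v_rel = (5, 8),  |v_rel|² = 89;  v_rel·d = (5)·(8) + (8)·(11) = 128
89·t² − 256·t + 104 = 0  ⇒  m = 128² − 89·104 = 7128
m = 7128 > 0,  v_rel·d = 128 > 0  ⇒  inside

inside=yes margin=7128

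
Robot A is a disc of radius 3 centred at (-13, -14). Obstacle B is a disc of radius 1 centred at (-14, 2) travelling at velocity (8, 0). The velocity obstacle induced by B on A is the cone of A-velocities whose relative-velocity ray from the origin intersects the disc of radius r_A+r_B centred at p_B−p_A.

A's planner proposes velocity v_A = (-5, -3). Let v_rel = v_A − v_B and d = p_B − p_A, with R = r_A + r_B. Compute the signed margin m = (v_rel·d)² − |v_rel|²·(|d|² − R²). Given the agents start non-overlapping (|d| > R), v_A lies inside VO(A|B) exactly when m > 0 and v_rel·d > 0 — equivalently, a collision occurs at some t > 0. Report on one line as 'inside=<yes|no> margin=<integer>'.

d = (-1, 16),  |d|² = 257;  R = 3+1 = 4,  c = 257−4² = 241
v_rel = (-13, -3),  |v_rel|² = 178;  v_rel·d = (-13)·(-1) + (-3)·(16) = -35
178·t² + 70·t + 241 = 0  ⇒  m = (-35)² − 178·241 = -41673
m = -41673 < 0,  v_rel·d = -35 < 0  ⇒  outside

inside=no margin=-41673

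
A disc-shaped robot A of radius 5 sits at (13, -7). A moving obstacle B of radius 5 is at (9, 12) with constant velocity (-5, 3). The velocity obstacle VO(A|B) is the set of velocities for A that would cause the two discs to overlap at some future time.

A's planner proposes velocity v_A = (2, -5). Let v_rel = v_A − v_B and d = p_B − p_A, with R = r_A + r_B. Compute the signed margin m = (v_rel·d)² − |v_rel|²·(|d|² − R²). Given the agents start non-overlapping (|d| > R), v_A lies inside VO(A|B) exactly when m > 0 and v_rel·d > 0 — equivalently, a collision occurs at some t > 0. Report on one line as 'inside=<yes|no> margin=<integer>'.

d = (-4, 19),  |d|² = 377;  R = 5+5 = 10,  c = 377−10² = 277
v_rel = (7, -8),  |v_rel|² = 113;  v_rel·d = (7)·(-4) + (-8)·(19) = -180
113·t² + 360·t + 277 = 0  ⇒  m = (-180)² − 113·277 = 1099
m = 1099 > 0,  v_rel·d = -180 < 0  ⇒  outside

inside=no margin=1099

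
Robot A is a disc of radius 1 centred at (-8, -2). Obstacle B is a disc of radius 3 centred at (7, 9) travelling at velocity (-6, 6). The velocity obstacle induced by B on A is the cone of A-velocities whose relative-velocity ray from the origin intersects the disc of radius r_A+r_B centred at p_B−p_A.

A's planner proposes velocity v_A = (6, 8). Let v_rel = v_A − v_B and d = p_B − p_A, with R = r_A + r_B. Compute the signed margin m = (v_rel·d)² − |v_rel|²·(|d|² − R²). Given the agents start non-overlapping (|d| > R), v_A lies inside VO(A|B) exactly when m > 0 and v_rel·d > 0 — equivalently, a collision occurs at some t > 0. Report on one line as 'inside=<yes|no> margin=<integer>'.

d = (15, 11),  |d|² = 346;  R = 1+3 = 4,  c = 346−4² = 330
v_rel = (12, 2),  |v_rel|² = 148;  v_rel·d = (12)·(15) + (2)·(11) = 202
148·t² − 404·t + 330 = 0  ⇒  m = 202² − 148·330 = -8036
m = -8036 < 0,  v_rel·d = 202 > 0  ⇒  outside

inside=no margin=-8036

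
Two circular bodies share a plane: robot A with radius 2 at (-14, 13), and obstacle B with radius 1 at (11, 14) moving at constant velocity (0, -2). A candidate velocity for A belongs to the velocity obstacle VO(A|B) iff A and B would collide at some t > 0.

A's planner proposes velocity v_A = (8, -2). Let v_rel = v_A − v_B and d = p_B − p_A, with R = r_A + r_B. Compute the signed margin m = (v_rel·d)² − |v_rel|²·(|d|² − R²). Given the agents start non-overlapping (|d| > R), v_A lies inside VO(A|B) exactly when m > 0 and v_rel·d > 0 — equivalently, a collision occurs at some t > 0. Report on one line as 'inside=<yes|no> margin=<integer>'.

d = (25, 1),  |d|² = 626;  R = 2+1 = 3,  c = 626−3² = 617
v_rel = (8, 0),  |v_rel|² = 64;  v_rel·d = (8)·(25) + (0)·(1) = 200
64·t² − 400·t + 617 = 0  ⇒  m = 200² − 64·617 = 512
m = 512 > 0,  v_rel·d = 200 > 0  ⇒  inside

inside=yes margin=512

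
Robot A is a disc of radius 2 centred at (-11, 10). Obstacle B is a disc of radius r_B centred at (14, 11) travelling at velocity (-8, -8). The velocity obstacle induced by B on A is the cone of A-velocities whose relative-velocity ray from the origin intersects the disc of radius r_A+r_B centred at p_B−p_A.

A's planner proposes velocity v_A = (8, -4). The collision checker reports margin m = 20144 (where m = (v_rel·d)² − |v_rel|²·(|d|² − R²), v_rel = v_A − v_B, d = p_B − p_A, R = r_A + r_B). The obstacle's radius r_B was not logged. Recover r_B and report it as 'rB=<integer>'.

m = 20144
d = (25, 1);  v_rel = (16, 4),  |v_rel|² = 272
v_rel×d = (16)·(1) − (4)·(25) = -84
since m = R²·272 − (-84)²:  R² = (7056 + 20144) / 272 = 100
R = √100 = 10  ⇒  r_B = 10 − 2 = 8

rB=8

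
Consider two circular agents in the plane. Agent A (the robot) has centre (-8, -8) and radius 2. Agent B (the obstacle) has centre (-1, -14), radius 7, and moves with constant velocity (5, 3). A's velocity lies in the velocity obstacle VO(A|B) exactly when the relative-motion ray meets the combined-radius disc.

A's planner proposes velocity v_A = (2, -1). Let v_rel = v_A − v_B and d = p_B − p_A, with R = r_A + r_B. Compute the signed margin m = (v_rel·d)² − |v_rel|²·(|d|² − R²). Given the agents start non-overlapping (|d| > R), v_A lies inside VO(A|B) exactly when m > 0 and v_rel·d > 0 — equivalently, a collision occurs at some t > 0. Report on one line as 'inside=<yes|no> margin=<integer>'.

d = (7, -6),  |d|² = 85;  R = 2+7 = 9,  c = 85−9² = 4
v_rel = (-3, -4),  |v_rel|² = 25;  v_rel·d = (-3)·(7) + (-4)·(-6) = 3
25·t² − 6·t + 4 = 0  ⇒  m = 3² − 25·4 = -91
m = -91 < 0,  v_rel·d = 3 > 0  ⇒  outside

inside=no margin=-91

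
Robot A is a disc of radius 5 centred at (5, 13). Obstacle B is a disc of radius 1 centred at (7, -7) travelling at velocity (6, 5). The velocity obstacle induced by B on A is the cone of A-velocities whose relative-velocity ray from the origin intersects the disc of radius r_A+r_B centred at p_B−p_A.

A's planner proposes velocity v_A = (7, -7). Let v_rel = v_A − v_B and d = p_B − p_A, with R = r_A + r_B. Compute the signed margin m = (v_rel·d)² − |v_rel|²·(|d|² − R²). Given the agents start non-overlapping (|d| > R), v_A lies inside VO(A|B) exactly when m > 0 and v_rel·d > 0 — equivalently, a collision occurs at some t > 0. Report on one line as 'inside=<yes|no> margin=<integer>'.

d = (2, -20),  |d|² = 404;  R = 5+1 = 6,  c = 404−6² = 368
v_rel = (1, -12),  |v_rel|² = 145;  v_rel·d = (1)·(2) + (-12)·(-20) = 242
145·t² − 484·t + 368 = 0  ⇒  m = 242² − 145·368 = 5204
m = 5204 > 0,  v_rel·d = 242 > 0  ⇒  inside

inside=yes margin=5204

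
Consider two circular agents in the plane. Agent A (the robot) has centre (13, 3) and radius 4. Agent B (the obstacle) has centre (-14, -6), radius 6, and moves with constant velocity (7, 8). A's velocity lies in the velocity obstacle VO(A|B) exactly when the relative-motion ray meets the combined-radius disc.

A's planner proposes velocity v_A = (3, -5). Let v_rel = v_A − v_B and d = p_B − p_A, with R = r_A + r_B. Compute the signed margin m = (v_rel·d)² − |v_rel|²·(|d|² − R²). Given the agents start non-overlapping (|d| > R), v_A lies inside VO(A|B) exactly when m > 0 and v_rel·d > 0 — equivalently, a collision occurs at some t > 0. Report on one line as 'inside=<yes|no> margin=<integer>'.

d = (-27, -9),  |d|² = 810;  R = 4+6 = 10,  c = 810−10² = 710
v_rel = (-4, -13),  |v_rel|² = 185;  v_rel·d = (-4)·(-27) + (-13)·(-9) = 225
185·t² − 450·t + 710 = 0  ⇒  m = 225² − 185·710 = -80725
m = -80725 < 0,  v_rel·d = 225 > 0  ⇒  outside

inside=no margin=-80725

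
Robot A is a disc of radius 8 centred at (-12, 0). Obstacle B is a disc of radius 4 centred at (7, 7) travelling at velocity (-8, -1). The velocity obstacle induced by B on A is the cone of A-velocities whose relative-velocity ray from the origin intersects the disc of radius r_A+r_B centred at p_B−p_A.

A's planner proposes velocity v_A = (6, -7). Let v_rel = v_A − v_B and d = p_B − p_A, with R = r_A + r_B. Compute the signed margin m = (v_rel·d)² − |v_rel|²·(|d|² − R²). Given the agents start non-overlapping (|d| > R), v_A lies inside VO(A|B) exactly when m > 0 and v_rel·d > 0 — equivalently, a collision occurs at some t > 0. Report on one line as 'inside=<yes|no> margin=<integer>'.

d = (19, 7),  |d|² = 410;  R = 8+4 = 12,  c = 410−12² = 266
v_rel = (14, -6),  |v_rel|² = 232;  v_rel·d = (14)·(19) + (-6)·(7) = 224
232·t² − 448·t + 266 = 0  ⇒  m = 224² − 232·266 = -11536
m = -11536 < 0,  v_rel·d = 224 > 0  ⇒  outside

inside=no margin=-11536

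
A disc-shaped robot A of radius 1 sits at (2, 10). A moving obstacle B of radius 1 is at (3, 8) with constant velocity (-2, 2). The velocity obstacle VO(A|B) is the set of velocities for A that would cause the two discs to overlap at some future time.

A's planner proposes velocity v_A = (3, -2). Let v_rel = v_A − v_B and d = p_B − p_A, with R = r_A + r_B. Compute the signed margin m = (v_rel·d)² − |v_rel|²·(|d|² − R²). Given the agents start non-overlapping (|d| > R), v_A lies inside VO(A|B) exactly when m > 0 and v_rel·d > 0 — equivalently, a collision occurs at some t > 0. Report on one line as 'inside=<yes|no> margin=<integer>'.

d = (1, -2),  |d|² = 5;  R = 1+1 = 2,  c = 5−2² = 1
v_rel = (5, -4),  |v_rel|² = 41;  v_rel·d = (5)·(1) + (-4)·(-2) = 13
41·t² − 26·t + 1 = 0  ⇒  m = 13² − 41·1 = 128
m = 128 > 0,  v_rel·d = 13 > 0  ⇒  inside

inside=yes margin=128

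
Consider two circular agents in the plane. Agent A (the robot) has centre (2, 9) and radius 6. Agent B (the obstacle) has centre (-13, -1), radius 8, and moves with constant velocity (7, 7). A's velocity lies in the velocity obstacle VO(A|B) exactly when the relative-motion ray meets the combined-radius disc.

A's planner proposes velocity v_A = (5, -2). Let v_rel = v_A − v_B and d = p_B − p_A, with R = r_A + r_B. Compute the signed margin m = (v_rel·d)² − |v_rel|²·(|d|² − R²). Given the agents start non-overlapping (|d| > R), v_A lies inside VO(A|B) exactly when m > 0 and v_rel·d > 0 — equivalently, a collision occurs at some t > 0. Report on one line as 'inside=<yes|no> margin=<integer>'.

d = (-15, -10),  |d|² = 325;  R = 6+8 = 14,  c = 325−14² = 129
v_rel = (-2, -9),  |v_rel|² = 85;  v_rel·d = (-2)·(-15) + (-9)·(-10) = 120
85·t² − 240·t + 129 = 0  ⇒  m = 120² − 85·129 = 3435
m = 3435 > 0,  v_rel·d = 120 > 0  ⇒  inside

inside=yes margin=3435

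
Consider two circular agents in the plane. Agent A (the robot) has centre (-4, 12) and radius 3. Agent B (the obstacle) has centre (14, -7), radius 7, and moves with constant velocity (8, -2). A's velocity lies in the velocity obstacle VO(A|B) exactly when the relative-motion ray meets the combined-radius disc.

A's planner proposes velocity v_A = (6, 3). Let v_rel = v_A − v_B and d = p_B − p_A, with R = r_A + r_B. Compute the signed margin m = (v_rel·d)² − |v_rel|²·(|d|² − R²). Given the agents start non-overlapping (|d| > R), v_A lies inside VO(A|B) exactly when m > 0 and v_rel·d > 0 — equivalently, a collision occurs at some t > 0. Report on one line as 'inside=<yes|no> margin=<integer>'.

d = (18, -19),  |d|² = 685;  R = 3+7 = 10,  c = 685−10² = 585
v_rel = (-2, 5),  |v_rel|² = 29;  v_rel·d = (-2)·(18) + (5)·(-19) = -131
29·t² + 262·t + 585 = 0  ⇒  m = (-131)² − 29·585 = 196
m = 196 > 0,  v_rel·d = -131 < 0  ⇒  outside

inside=no margin=196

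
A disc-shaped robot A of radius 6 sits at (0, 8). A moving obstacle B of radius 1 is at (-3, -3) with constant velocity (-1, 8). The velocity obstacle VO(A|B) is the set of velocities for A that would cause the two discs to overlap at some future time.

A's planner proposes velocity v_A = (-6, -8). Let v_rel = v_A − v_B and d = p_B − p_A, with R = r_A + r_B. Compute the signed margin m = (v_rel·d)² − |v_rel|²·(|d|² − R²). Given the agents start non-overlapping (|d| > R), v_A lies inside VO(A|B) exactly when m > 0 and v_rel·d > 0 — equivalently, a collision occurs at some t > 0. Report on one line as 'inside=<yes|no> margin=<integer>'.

d = (-3, -11),  |d|² = 130;  R = 6+1 = 7,  c = 130−7² = 81
v_rel = (-5, -16),  |v_rel|² = 281;  v_rel·d = (-5)·(-3) + (-16)·(-11) = 191
281·t² − 382·t + 81 = 0  ⇒  m = 191² − 281·81 = 13720
m = 13720 > 0,  v_rel·d = 191 > 0  ⇒  inside

inside=yes margin=13720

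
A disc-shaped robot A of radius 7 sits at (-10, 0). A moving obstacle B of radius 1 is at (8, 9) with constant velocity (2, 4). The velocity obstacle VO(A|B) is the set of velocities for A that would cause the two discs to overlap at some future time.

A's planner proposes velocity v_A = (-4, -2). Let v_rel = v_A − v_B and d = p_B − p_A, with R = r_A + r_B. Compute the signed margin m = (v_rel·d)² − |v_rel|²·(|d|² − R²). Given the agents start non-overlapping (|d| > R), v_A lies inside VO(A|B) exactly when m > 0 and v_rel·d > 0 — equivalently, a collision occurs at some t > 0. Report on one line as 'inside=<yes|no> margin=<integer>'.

d = (18, 9),  |d|² = 405;  R = 7+1 = 8,  c = 405−8² = 341
v_rel = (-6, -6),  |v_rel|² = 72;  v_rel·d = (-6)·(18) + (-6)·(9) = -162
72·t² + 324·t + 341 = 0  ⇒  m = (-162)² − 72·341 = 1692
m = 1692 > 0,  v_rel·d = -162 < 0  ⇒  outside

inside=no margin=1692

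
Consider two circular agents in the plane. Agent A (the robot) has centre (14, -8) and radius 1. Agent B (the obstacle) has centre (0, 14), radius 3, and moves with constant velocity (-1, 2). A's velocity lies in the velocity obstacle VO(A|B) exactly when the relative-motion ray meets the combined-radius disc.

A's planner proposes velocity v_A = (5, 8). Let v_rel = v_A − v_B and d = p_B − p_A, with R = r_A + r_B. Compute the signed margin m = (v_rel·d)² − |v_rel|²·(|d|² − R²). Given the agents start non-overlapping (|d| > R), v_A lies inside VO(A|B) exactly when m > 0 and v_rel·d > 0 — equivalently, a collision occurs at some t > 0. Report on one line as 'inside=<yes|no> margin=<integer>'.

d = (-14, 22),  |d|² = 680;  R = 1+3 = 4,  c = 680−4² = 664
v_rel = (6, 6),  |v_rel|² = 72;  v_rel·d = (6)·(-14) + (6)·(22) = 48
72·t² − 96·t + 664 = 0  ⇒  m = 48² − 72·664 = -45504
m = -45504 < 0,  v_rel·d = 48 > 0  ⇒  outside

inside=no margin=-45504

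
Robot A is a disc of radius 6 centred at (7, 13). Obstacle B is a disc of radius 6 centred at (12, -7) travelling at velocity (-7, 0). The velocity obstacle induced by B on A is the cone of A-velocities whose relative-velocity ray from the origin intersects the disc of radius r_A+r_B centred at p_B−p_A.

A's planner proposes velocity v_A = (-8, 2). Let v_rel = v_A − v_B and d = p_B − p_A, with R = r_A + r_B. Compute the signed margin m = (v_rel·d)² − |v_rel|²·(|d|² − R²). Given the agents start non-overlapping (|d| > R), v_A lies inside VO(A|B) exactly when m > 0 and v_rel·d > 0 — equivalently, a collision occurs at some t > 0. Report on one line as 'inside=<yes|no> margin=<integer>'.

d = (5, -20),  |d|² = 425;  R = 6+6 = 12,  c = 425−12² = 281
v_rel = (-1, 2),  |v_rel|² = 5;  v_rel·d = (-1)·(5) + (2)·(-20) = -45
5·t² + 90·t + 281 = 0  ⇒  m = (-45)² − 5·281 = 620
m = 620 > 0,  v_rel·d = -45 < 0  ⇒  outside

inside=no margin=620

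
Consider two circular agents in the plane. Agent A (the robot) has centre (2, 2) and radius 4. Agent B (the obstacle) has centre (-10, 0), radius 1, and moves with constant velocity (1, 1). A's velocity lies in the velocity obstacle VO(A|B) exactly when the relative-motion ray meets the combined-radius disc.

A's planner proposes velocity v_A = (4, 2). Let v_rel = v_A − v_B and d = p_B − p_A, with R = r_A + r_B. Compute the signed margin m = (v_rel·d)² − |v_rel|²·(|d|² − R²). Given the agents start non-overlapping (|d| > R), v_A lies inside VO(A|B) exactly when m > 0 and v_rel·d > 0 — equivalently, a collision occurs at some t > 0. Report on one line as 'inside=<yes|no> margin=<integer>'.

d = (-12, -2),  |d|² = 148;  R = 4+1 = 5,  c = 148−5² = 123
v_rel = (3, 1),  |v_rel|² = 10;  v_rel·d = (3)·(-12) + (1)·(-2) = -38
10·t² + 76·t + 123 = 0  ⇒  m = (-38)² − 10·123 = 214
m = 214 > 0,  v_rel·d = -38 < 0  ⇒  outside

inside=no margin=214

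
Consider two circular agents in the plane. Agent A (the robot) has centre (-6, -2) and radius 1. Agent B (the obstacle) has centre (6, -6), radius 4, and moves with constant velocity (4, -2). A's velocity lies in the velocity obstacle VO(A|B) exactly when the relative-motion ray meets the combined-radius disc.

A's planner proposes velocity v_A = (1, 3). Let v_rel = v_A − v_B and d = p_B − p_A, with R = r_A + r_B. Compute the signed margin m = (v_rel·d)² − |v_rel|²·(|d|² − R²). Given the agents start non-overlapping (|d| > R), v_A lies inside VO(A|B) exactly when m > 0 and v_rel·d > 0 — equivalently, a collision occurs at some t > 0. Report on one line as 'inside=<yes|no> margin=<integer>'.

d = (12, -4),  |d|² = 160;  R = 1+4 = 5,  c = 160−5² = 135
v_rel = (-3, 5),  |v_rel|² = 34;  v_rel·d = (-3)·(12) + (5)·(-4) = -56
34·t² + 112·t + 135 = 0  ⇒  m = (-56)² − 34·135 = -1454
m = -1454 < 0,  v_rel·d = -56 < 0  ⇒  outside

inside=no margin=-1454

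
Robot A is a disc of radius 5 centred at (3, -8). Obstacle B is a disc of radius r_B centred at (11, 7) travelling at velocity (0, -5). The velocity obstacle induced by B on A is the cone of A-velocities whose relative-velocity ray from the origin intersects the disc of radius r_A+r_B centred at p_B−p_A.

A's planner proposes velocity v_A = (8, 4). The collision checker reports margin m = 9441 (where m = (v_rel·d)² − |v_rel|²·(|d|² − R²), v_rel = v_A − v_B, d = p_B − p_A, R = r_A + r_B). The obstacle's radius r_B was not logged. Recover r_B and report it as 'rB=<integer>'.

m = 9441
d = (8, 15);  v_rel = (8, 9),  |v_rel|² = 145
v_rel×d = (8)·(15) − (9)·(8) = 48
since m = R²·145 − 48²:  R² = (2304 + 9441) / 145 = 81
R = √81 = 9  ⇒  r_B = 9 − 5 = 4

rB=4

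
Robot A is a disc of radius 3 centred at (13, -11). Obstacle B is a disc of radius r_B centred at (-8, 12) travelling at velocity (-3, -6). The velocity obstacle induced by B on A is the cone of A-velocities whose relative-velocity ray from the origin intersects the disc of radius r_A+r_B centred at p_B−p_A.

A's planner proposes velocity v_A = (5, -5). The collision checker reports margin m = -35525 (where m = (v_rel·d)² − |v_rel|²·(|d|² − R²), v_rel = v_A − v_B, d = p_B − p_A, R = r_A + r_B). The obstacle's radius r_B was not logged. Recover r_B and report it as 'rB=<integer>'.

m = -35525
d = (-21, 23);  v_rel = (8, 1),  |v_rel|² = 65
v_rel×d = (8)·(23) − (1)·(-21) = 205
since m = R²·65 − 205²:  R² = (42025 + -35525) / 65 = 100
R = √100 = 10  ⇒  r_B = 10 − 3 = 7

rB=7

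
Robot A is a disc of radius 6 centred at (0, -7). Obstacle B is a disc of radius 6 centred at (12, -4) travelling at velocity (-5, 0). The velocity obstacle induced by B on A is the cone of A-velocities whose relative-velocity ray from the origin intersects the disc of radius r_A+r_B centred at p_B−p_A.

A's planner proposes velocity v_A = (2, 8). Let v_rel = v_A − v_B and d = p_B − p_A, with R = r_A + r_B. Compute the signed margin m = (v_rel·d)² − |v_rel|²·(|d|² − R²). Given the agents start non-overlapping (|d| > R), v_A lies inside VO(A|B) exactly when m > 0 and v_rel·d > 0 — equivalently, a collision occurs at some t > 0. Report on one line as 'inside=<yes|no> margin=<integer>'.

d = (12, 3),  |d|² = 153;  R = 6+6 = 12,  c = 153−12² = 9
v_rel = (7, 8),  |v_rel|² = 113;  v_rel·d = (7)·(12) + (8)·(3) = 108
113·t² − 216·t + 9 = 0  ⇒  m = 108² − 113·9 = 10647
m = 10647 > 0,  v_rel·d = 108 > 0  ⇒  inside

inside=yes margin=10647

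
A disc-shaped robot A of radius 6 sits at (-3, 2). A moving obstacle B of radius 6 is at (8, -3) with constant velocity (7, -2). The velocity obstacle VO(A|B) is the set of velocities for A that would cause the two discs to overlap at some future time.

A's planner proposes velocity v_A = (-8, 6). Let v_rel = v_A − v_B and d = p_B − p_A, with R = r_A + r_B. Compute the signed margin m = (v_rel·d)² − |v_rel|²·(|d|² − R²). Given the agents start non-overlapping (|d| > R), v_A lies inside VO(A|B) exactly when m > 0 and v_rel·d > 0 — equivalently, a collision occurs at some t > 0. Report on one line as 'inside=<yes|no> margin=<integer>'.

d = (11, -5),  |d|² = 146;  R = 6+6 = 12,  c = 146−12² = 2
v_rel = (-15, 8),  |v_rel|² = 289;  v_rel·d = (-15)·(11) + (8)·(-5) = -205
289·t² + 410·t + 2 = 0  ⇒  m = (-205)² − 289·2 = 41447
m = 41447 > 0,  v_rel·d = -205 < 0  ⇒  outside

inside=no margin=41447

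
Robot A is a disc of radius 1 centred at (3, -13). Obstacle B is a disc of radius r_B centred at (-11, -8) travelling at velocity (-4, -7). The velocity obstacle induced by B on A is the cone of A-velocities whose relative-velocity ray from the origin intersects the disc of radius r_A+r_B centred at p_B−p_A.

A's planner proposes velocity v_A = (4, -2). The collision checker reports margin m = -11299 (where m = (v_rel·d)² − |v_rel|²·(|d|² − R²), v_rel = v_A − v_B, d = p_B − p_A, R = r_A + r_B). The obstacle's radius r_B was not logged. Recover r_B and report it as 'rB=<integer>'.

m = -11299
d = (-14, 5);  v_rel = (8, 5),  |v_rel|² = 89
v_rel×d = (8)·(5) − (5)·(-14) = 110
since m = R²·89 − 110²:  R² = (12100 + -11299) / 89 = 9
R = √9 = 3  ⇒  r_B = 3 − 1 = 2

rB=2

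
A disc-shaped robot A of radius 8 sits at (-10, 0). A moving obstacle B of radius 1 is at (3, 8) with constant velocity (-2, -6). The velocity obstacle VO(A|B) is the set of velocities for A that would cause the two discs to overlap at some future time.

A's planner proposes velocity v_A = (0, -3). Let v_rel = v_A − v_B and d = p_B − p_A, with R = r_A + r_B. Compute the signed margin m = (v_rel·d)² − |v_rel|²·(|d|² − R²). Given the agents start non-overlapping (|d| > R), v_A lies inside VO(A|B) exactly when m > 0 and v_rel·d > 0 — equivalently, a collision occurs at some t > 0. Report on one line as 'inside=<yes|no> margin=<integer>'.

d = (13, 8),  |d|² = 233;  R = 8+1 = 9,  c = 233−9² = 152
v_rel = (2, 3),  |v_rel|² = 13;  v_rel·d = (2)·(13) + (3)·(8) = 50
13·t² − 100·t + 152 = 0  ⇒  m = 50² − 13·152 = 524
m = 524 > 0,  v_rel·d = 50 > 0  ⇒  inside

inside=yes margin=524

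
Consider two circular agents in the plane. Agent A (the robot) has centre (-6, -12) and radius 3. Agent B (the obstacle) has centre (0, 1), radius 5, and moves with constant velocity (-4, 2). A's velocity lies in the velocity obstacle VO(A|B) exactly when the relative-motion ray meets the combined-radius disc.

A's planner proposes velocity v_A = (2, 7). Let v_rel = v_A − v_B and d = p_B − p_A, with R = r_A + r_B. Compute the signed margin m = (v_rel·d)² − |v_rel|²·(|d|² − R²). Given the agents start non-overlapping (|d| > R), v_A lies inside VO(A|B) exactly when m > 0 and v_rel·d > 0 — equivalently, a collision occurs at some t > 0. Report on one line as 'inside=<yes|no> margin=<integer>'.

d = (6, 13),  |d|² = 205;  R = 3+5 = 8,  c = 205−8² = 141
v_rel = (6, 5),  |v_rel|² = 61;  v_rel·d = (6)·(6) + (5)·(13) = 101
61·t² − 202·t + 141 = 0  ⇒  m = 101² − 61·141 = 1600
m = 1600 > 0,  v_rel·d = 101 > 0  ⇒  inside

inside=yes margin=1600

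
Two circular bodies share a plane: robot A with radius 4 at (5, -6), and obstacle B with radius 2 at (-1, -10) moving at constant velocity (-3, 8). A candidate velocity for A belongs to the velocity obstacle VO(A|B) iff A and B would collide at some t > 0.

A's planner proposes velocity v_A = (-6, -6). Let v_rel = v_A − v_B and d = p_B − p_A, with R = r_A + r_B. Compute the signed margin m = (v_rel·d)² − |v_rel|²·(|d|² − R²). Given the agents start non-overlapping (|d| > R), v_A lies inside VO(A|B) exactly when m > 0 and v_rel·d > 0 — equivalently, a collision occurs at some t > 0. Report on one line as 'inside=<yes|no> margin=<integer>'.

d = (-6, -4),  |d|² = 52;  R = 4+2 = 6,  c = 52−6² = 16
v_rel = (-3, -14),  |v_rel|² = 205;  v_rel·d = (-3)·(-6) + (-14)·(-4) = 74
205·t² − 148·t + 16 = 0  ⇒  m = 74² − 205·16 = 2196
m = 2196 > 0,  v_rel·d = 74 > 0  ⇒  inside

inside=yes margin=2196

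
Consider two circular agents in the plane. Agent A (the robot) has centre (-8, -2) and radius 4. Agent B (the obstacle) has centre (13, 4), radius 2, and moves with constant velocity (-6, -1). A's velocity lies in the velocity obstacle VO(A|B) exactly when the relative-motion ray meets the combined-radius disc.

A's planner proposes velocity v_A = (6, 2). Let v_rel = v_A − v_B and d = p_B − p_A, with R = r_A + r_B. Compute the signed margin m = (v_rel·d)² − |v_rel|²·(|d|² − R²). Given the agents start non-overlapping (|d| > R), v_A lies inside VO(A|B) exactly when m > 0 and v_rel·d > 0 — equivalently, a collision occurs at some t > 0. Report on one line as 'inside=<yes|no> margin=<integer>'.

d = (21, 6),  |d|² = 477;  R = 4+2 = 6,  c = 477−6² = 441
v_rel = (12, 3),  |v_rel|² = 153;  v_rel·d = (12)·(21) + (3)·(6) = 270
153·t² − 540·t + 441 = 0  ⇒  m = 270² − 153·441 = 5427
m = 5427 > 0,  v_rel·d = 270 > 0  ⇒  inside

inside=yes margin=5427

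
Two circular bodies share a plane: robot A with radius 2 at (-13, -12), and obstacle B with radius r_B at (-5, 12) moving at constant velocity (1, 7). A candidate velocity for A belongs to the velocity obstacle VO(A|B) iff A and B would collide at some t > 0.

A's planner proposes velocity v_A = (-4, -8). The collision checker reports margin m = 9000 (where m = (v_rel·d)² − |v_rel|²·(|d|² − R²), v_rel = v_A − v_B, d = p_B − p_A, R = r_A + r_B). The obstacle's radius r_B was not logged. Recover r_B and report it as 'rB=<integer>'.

m = 9000
d = (8, 24);  v_rel = (-5, -15),  |v_rel|² = 250
v_rel×d = (-5)·(24) − (-15)·(8) = 0
since m = R²·250 − 0²:  R² = (0 + 9000) / 250 = 36
R = √36 = 6  ⇒  r_B = 6 − 2 = 4

rB=4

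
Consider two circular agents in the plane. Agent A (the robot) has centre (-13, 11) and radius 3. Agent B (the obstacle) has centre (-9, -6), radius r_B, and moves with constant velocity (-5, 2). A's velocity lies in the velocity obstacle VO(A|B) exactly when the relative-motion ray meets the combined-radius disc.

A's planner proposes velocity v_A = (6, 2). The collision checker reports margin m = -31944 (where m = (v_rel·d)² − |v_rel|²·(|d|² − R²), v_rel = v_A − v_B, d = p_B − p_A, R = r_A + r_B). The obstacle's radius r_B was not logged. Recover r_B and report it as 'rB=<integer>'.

m = -31944
d = (4, -17);  v_rel = (11, 0),  |v_rel|² = 121
v_rel×d = (11)·(-17) − (0)·(4) = -187
since m = R²·121 − (-187)²:  R² = (34969 + -31944) / 121 = 25
R = √25 = 5  ⇒  r_B = 5 − 3 = 2

rB=2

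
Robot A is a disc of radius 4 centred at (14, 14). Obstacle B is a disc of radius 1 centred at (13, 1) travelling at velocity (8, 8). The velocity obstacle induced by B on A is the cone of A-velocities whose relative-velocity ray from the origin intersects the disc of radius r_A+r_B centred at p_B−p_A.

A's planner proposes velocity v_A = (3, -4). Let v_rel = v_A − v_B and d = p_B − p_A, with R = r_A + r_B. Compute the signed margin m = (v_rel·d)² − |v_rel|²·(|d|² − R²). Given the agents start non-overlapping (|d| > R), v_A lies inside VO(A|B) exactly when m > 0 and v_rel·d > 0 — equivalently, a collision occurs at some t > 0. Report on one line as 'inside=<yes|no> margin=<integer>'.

d = (-1, -13),  |d|² = 170;  R = 4+1 = 5,  c = 170−5² = 145
v_rel = (-5, -12),  |v_rel|² = 169;  v_rel·d = (-5)·(-1) + (-12)·(-13) = 161
169·t² − 322·t + 145 = 0  ⇒  m = 161² − 169·145 = 1416
m = 1416 > 0,  v_rel·d = 161 > 0  ⇒  inside

inside=yes margin=1416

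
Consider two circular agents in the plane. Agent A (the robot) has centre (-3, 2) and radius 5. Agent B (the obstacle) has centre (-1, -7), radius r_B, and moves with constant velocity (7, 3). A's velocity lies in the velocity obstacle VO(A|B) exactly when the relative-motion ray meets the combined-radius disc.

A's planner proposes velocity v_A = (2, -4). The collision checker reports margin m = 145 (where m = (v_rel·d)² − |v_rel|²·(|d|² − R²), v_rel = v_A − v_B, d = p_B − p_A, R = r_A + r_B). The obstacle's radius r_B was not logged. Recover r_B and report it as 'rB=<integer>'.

m = 145
d = (2, -9);  v_rel = (-5, -7),  |v_rel|² = 74
v_rel×d = (-5)·(-9) − (-7)·(2) = 59
since m = R²·74 − 59²:  R² = (3481 + 145) / 74 = 49
R = √49 = 7  ⇒  r_B = 7 − 5 = 2

rB=2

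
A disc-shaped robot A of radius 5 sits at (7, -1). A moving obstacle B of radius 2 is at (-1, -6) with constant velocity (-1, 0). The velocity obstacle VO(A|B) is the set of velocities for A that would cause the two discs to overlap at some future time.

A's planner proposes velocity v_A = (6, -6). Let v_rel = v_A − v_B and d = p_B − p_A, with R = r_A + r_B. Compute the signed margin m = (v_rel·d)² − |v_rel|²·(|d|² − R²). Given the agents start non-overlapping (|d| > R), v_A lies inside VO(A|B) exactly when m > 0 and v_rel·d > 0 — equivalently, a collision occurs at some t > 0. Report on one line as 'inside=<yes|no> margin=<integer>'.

d = (-8, -5),  |d|² = 89;  R = 5+2 = 7,  c = 89−7² = 40
v_rel = (7, -6),  |v_rel|² = 85;  v_rel·d = (7)·(-8) + (-6)·(-5) = -26
85·t² + 52·t + 40 = 0  ⇒  m = (-26)² − 85·40 = -2724
m = -2724 < 0,  v_rel·d = -26 < 0  ⇒  outside

inside=no margin=-2724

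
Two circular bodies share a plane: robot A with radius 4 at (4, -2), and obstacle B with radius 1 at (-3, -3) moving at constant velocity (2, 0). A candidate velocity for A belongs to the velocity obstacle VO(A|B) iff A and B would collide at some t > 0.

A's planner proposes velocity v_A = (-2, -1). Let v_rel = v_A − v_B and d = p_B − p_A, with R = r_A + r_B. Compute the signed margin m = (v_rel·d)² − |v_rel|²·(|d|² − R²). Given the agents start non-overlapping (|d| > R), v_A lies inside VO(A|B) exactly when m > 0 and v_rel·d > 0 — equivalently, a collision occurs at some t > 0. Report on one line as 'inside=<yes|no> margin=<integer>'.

d = (-7, -1),  |d|² = 50;  R = 4+1 = 5,  c = 50−5² = 25
v_rel = (-4, -1),  |v_rel|² = 17;  v_rel·d = (-4)·(-7) + (-1)·(-1) = 29
17·t² − 58·t + 25 = 0  ⇒  m = 29² − 17·25 = 416
m = 416 > 0,  v_rel·d = 29 > 0  ⇒  inside

inside=yes margin=416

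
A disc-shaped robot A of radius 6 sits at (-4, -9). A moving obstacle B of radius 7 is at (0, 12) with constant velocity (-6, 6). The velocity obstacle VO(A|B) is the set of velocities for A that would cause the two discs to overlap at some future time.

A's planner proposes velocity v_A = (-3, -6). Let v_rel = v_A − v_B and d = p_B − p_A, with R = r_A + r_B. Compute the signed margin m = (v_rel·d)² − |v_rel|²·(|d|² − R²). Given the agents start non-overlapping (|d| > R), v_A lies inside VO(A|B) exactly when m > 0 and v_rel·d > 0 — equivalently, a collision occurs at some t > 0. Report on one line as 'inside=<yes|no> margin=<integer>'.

d = (4, 21),  |d|² = 457;  R = 6+7 = 13,  c = 457−13² = 288
v_rel = (3, -12),  |v_rel|² = 153;  v_rel·d = (3)·(4) + (-12)·(21) = -240
153·t² + 480·t + 288 = 0  ⇒  m = (-240)² − 153·288 = 13536
m = 13536 > 0,  v_rel·d = -240 < 0  ⇒  outside

inside=no margin=13536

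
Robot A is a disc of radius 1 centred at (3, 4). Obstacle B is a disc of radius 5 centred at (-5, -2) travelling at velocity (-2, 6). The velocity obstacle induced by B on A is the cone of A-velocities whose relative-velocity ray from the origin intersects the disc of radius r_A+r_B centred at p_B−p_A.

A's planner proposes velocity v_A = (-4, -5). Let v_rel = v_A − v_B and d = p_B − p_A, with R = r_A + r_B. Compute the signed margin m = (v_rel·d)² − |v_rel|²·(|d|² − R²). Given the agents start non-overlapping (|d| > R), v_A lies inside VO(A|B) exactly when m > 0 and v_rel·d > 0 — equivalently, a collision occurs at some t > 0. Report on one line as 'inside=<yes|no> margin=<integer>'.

d = (-8, -6),  |d|² = 100;  R = 1+5 = 6,  c = 100−6² = 64
v_rel = (-2, -11),  |v_rel|² = 125;  v_rel·d = (-2)·(-8) + (-11)·(-6) = 82
125·t² − 164·t + 64 = 0  ⇒  m = 82² − 125·64 = -1276
m = -1276 < 0,  v_rel·d = 82 > 0  ⇒  outside

inside=no margin=-1276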